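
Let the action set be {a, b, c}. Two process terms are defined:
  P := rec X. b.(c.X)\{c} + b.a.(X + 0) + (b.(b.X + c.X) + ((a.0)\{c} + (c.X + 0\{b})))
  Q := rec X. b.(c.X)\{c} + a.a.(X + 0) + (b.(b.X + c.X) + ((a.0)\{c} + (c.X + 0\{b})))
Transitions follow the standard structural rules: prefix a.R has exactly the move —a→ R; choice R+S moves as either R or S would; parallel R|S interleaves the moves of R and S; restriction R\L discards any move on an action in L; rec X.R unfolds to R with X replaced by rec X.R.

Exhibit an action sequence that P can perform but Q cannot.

ba

Reachable graph of P (6 states):
  m0 = rec X. b.(c.X)\{c} + b.a.(X + 0) + (b.(b.X + c.X) + ((a.0)\{c} + (c.X + 0\{b}))) has moves ··a··> m1, ··b··> m2, ··b··> m3, ··b··> m4, ··c··> m0
  m1 = 0\{c} has moves deadlocked
  m2 = (c.(rec X. b.(c.X)\{c} + b.a.(X + 0) + (b.(b.X + c.X) + ((a.0)\{c} + (c.X + 0\{b})))))\{c} has moves deadlocked
  m3 = a.((rec X. b.(c.X)\{c} + b.a.(X + 0) + (b.(b.X + c.X) + ((a.0)\{c} + (c.X + 0\{b})))) + 0) has moves ··a··> m5
  m4 = b.(rec X. b.(c.X)\{c} + b.a.(X + 0) + (b.(b.X + c.X) + ((a.0)\{c} + (c.X + 0\{b})))) + c.(rec X. b.(c.X)\{c} + b.a.(X + 0) + (b.(b.X + c.X) + ((a.0)\{c} + (c.X + 0\{b})))) has moves ··b··> m0, ··c··> m0
  m5 = (rec X. b.(c.X)\{c} + b.a.(X + 0) + (b.(b.X + c.X) + ((a.0)\{c} + (c.X + 0\{b})))) + 0 has moves ··a··> m1, ··b··> m2, ··b··> m3, ··b··> m4, ··c··> m0
Reachable graph of Q (6 states):
  n0 = rec X. b.(c.X)\{c} + a.a.(X + 0) + (b.(b.X + c.X) + ((a.0)\{c} + (c.X + 0\{b}))) has moves ··a··> n1, ··a··> n2, ··b··> n3, ··b··> n4, ··c··> n0
  n1 = 0\{c} has moves deadlocked
  n2 = a.((rec X. b.(c.X)\{c} + a.a.(X + 0) + (b.(b.X + c.X) + ((a.0)\{c} + (c.X + 0\{b})))) + 0) has moves ··a··> n5
  n3 = (c.(rec X. b.(c.X)\{c} + a.a.(X + 0) + (b.(b.X + c.X) + ((a.0)\{c} + (c.X + 0\{b})))))\{c} has moves deadlocked
  n4 = b.(rec X. b.(c.X)\{c} + a.a.(X + 0) + (b.(b.X + c.X) + ((a.0)\{c} + (c.X + 0\{b})))) + c.(rec X. b.(c.X)\{c} + a.a.(X + 0) + (b.(b.X + c.X) + ((a.0)\{c} + (c.X + 0\{b})))) has moves ··b··> n0, ··c··> n0
  n5 = (rec X. b.(c.X)\{c} + a.a.(X + 0) + (b.(b.X + c.X) + ((a.0)\{c} + (c.X + 0\{b})))) + 0 has moves ··a··> n1, ··a··> n2, ··b··> n3, ··b··> n4, ··c··> n0
Trace ⟨ba⟩ through P, begin at {m0}:
  [1] b ⇒ {m2, m3, m4}
  [2] a ⇒ {m5}
  P completes σ.
Trace ⟨ba⟩ through Q, begin at {n0}:
  [1] b ⇒ {n3, n4}
  [2] a ⇒ ∅ (Q stuck)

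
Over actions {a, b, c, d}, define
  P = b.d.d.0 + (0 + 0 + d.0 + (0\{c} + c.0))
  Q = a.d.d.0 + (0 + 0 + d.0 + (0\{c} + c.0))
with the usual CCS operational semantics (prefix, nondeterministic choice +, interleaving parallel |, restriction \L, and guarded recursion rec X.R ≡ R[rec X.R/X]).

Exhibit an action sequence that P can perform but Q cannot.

Reachable graph of P (4 states):
  u0 = b.d.d.0 + (0 + 0 + d.0 + (0\{c} + c.0)) :: -b-> u1, -c-> u2, -d-> u2
  u1 = d.d.0 :: -d-> u3
  u2 = 0 :: deadlocked
  u3 = d.0 :: -d-> u2
Reachable graph of Q (4 states):
  v0 = a.d.d.0 + (0 + 0 + d.0 + (0\{c} + c.0)) :: -a-> v1, -c-> v2, -d-> v2
  v1 = d.d.0 :: -d-> v3
  v2 = 0 :: deadlocked
  v3 = d.0 :: -d-> v2
Trace ⟨b⟩ through P, begin at {u0}:
  step 1 (b): {u1}
  — P admits the full trace.
Trace ⟨b⟩ through Q, begin at {v0}:
  step 1 (b): ∅ (Q stuck)

b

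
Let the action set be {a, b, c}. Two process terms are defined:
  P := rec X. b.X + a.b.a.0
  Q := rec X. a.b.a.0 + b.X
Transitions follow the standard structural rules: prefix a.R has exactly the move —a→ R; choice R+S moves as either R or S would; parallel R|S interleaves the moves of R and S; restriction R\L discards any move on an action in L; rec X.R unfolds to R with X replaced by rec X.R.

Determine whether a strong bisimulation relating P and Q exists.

bisimilar

Reachable graph of P (4 states):
  u0 = rec X. b.X + a.b.a.0 | --a--▸ u1, --b--▸ u0
  u1 = b.a.0 | --b--▸ u2
  u2 = a.0 | --a--▸ u3
  u3 = 0 | stopped
Reachable graph of Q (4 states):
  v0 = rec X. a.b.a.0 + b.X | --a--▸ v1, --b--▸ v0
  v1 = b.a.0 | --b--▸ v2
  v2 = a.0 | --a--▸ v3
  v3 = 0 | stopped
Bisimilarity quotient blocks:
  B0 = {u0, v0}
  B1 = {u1, v1}
  B2 = {u2, v2}
  B3 = {u3, v3}
u0 ∈ B0, v0 ∈ B0 → same block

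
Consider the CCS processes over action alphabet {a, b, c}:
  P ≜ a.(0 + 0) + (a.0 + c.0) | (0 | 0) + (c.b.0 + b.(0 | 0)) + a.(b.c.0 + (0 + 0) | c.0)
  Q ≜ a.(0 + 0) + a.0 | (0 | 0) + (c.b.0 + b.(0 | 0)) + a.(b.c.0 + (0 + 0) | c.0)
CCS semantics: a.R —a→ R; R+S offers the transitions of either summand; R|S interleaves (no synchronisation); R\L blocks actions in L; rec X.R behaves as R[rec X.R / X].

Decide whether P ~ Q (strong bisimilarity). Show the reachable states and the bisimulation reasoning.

NO

P's transition system — 9 states:
  u0 = a.(0 + 0) + (a.0 + c.0) | (0 | 0) + (c.b.0 + b.(0 | 0)) + a.(b.c.0 + (0 + 0) | c.0) | ··a··> u1, ··a··> u2, ··a··> u3, ··b··> u4, ··c··> u2, ··c··> u5
  u1 = 0 + 0 | (no moves)
  u2 = 0 | (0 | 0) | (no moves)
  u3 = b.c.0 + (0 + 0) | c.0 | ··b··> u6, ··c··> u7
  u4 = 0 | 0 | (no moves)
  u5 = b.0 | ··b··> u8
  u6 = c.0 | ··c··> u8
  u7 = (0 + 0) | 0 | (no moves)
  u8 = 0 | (no moves)
Q's transition system — 9 states:
  v0 = a.(0 + 0) + a.0 | (0 | 0) + (c.b.0 + b.(0 | 0)) + a.(b.c.0 + (0 + 0) | c.0) | ··a··> v1, ··a··> v2, ··a··> v3, ··b··> v4, ··c··> v5
  v1 = 0 + 0 | (no moves)
  v2 = 0 | (0 | 0) | (no moves)
  v3 = b.c.0 + (0 + 0) | c.0 | ··b··> v6, ··c··> v7
  v4 = 0 | 0 | (no moves)
  v5 = b.0 | ··b··> v8
  v6 = c.0 | ··c··> v8
  v7 = (0 + 0) | 0 | (no moves)
  v8 = 0 | (no moves)
Bisimilarity quotient blocks:
  B0 = {u0}
  B1 = {u1, u2, u4, u7, u8, v1, v2, v4, v7, v8}
  B2 = {u3, v3}
  B3 = {u6, v6}
  B4 = {u5, v5}
  B5 = {v0}
u0 ∈ B0, v0 ∈ B5 → different blocks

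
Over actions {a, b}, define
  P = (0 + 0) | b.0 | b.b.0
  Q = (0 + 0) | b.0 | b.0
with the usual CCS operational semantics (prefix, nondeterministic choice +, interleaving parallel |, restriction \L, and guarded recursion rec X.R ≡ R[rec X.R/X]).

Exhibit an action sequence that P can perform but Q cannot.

bbb

LTS(P): 6 reachable states
  u0 = (0 + 0) | b.0 | b.b.0 ⊢ ··b··> u1, ··b··> u2
  u1 = (0 + 0) | 0 | b.b.0 ⊢ ··b··> u3
  u2 = (0 + 0) | b.0 | b.0 ⊢ ··b··> u3, ··b··> u4
  u3 = (0 + 0) | 0 | b.0 ⊢ ··b··> u5
  u4 = (0 + 0) | b.0 | 0 ⊢ ··b··> u5
  u5 = (0 + 0) | 0 | 0 ⊢ (no moves)
LTS(Q): 4 reachable states
  v0 = (0 + 0) | b.0 | b.0 ⊢ ··b··> v1, ··b··> v2
  v1 = (0 + 0) | 0 | b.0 ⊢ ··b··> v3
  v2 = (0 + 0) | b.0 | 0 ⊢ ··b··> v3
  v3 = (0 + 0) | 0 | 0 ⊢ (no moves)
Trace ⟨bbb⟩ through P, begin at {u0}:
  after b @ step 1: {u1, u2}
  after b @ step 2: {u3, u4}
  after b @ step 3: {u5}
  — P admits the full trace.
Trace ⟨bbb⟩ through Q, begin at {v0}:
  after b @ step 1: {v1, v2}
  after b @ step 2: {v3}
  after b @ step 3: ∅  — Q cannot continue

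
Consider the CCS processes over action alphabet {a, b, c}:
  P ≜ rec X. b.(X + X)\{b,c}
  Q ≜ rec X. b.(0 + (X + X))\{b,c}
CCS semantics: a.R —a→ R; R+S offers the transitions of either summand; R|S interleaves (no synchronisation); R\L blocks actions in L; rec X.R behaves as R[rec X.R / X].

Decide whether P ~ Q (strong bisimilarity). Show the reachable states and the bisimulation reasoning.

Reachable graph of P (2 states):
  s0 = rec X. b.(X + X)\{b,c} :: ··b··> s1
  s1 = ((rec X. b.(X + X)\{b,c}) + (rec X. b.(X + X)\{b,c}))\{b,c} :: ·
Reachable graph of Q (2 states):
  t0 = rec X. b.(0 + (X + X))\{b,c} :: ··b··> t1
  t1 = (0 + ((rec X. b.(0 + (X + X))\{b,c}) + (rec X. b.(0 + (X + X))\{b,c})))\{b,c} :: ·
Partition-refinement fixed point:
  B0 = {s0, t0}
  B1 = {s1, t1}
s0 ∈ B0, t0 ∈ B0 → same block

P ~ Q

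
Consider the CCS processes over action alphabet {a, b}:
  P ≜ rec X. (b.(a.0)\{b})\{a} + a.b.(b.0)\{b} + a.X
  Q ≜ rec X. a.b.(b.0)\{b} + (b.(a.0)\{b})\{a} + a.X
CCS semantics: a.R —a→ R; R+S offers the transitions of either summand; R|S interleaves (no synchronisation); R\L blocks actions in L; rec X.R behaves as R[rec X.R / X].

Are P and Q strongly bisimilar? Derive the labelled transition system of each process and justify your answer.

P's transition system — 4 states:
  m0 = rec X. (b.(a.0)\{b})\{a} + a.b.(b.0)\{b} + a.X | =a=> m0, =a=> m1, =b=> m2
  m1 = b.(b.0)\{b} | =b=> m3
  m2 = (a.0)\{b}\{a} | (no moves)
  m3 = (b.0)\{b} | (no moves)
Q's transition system — 4 states:
  n0 = rec X. a.b.(b.0)\{b} + (b.(a.0)\{b})\{a} + a.X | =a=> n0, =a=> n1, =b=> n2
  n1 = b.(b.0)\{b} | =b=> n3
  n2 = (a.0)\{b}\{a} | (no moves)
  n3 = (b.0)\{b} | (no moves)
Partition-refinement fixed point:
  B0 = {m0, n0}
  B1 = {m1, n1}
  B2 = {m2, m3, n2, n3}
m0 ∈ B0, n0 ∈ B0 → same block

P ~ Q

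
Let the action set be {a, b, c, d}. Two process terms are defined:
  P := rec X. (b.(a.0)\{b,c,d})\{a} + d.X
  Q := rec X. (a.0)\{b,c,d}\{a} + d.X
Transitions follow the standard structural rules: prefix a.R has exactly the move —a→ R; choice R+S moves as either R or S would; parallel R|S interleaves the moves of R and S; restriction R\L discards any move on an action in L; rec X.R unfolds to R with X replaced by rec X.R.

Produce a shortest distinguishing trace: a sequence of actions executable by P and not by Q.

b

LTS(P): 2 reachable states
  m0 = rec X. (b.(a.0)\{b,c,d})\{a} + d.X has moves ··b··> m1, ··d··> m0
  m1 = (a.0)\{b,c,d}\{a} has moves stopped
LTS(Q): 1 reachable states
  n0 = rec X. (a.0)\{b,c,d}\{a} + d.X has moves ··d··> n0
Run σ = ⟨b⟩ on P: start {m0}
  after b @ step 1: {m1}
  — P admits the full trace.
Run σ = ⟨b⟩ on Q: start {n0}
  after b @ step 1: no successor for Q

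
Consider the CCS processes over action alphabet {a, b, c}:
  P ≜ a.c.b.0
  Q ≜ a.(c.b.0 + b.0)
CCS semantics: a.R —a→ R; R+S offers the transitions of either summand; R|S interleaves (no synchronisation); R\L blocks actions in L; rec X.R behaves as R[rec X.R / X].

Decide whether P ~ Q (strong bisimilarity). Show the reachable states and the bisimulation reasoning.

Reachable graph of P (4 states):
  p0 = a.c.b.0 :: --a--▸ p1
  p1 = c.b.0 :: --c--▸ p2
  p2 = b.0 :: --b--▸ p3
  p3 = 0 :: (no moves)
Reachable graph of Q (4 states):
  q0 = a.(c.b.0 + b.0) :: --a--▸ q1
  q1 = c.b.0 + b.0 :: --b--▸ q2, --c--▸ q3
  q2 = 0 :: (no moves)
  q3 = b.0 :: --b--▸ q2
Bisimilarity quotient blocks:
  B0 = {p0}
  B1 = {p1}
  B2 = {p2, q3}
  B3 = {p3, q2}
  B4 = {q0}
  B5 = {q1}
p0 ∈ B0, q0 ∈ B4 → different blocks

not bisimilar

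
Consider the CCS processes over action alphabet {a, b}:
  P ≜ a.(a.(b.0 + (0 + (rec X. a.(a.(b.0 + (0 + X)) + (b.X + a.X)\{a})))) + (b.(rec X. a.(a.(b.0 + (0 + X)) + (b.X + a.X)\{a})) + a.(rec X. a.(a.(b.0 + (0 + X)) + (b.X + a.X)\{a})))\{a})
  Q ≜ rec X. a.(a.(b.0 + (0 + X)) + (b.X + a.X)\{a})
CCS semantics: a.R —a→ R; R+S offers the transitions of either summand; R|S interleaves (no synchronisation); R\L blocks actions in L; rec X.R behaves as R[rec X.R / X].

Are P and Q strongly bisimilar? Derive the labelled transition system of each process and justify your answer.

bisimilar

LTS(P): 5 reachable states
  s0 = a.(a.(b.0 + (0 + (rec X. a.(a.(b.0 + (0 + X)) + (b.X + a.X)\{a})))) + (b.(rec X. a.(a.(b.0 + (0 + X)) + (b.X + a.X)\{a})) + a.(rec X. a.(a.(b.0 + (0 + X)) + (b.X + a.X)\{a})))\{a}) | -a-> s1
  s1 = a.(b.0 + (0 + (rec X. a.(a.(b.0 + (0 + X)) + (b.X + a.X)\{a})))) + (b.(rec X. a.(a.(b.0 + (0 + X)) + (b.X + a.X)\{a})) + a.(rec X. a.(a.(b.0 + (0 + X)) + (b.X + a.X)\{a})))\{a} | -a-> s2, -b-> s3
  s2 = b.0 + (0 + (rec X. a.(a.(b.0 + (0 + X)) + (b.X + a.X)\{a}))) | -a-> s1, -b-> s4
  s3 = (rec X. a.(a.(b.0 + (0 + X)) + (b.X + a.X)\{a}))\{a} | ·
  s4 = 0 | ·
LTS(Q): 5 reachable states
  t0 = rec X. a.(a.(b.0 + (0 + X)) + (b.X + a.X)\{a}) | -a-> t1
  t1 = a.(b.0 + (0 + (rec X. a.(a.(b.0 + (0 + X)) + (b.X + a.X)\{a})))) + (b.(rec X. a.(a.(b.0 + (0 + X)) + (b.X + a.X)\{a})) + a.(rec X. a.(a.(b.0 + (0 + X)) + (b.X + a.X)\{a})))\{a} | -a-> t2, -b-> t3
  t2 = b.0 + (0 + (rec X. a.(a.(b.0 + (0 + X)) + (b.X + a.X)\{a}))) | -a-> t1, -b-> t4
  t3 = (rec X. a.(a.(b.0 + (0 + X)) + (b.X + a.X)\{a}))\{a} | ·
  t4 = 0 | ·
Partition-refinement fixed point:
  B0 = {s0, t0}
  B1 = {s1, s2, t1, t2}
  B2 = {s3, s4, t3, t4}
s0 ∈ B0, t0 ∈ B0 → same block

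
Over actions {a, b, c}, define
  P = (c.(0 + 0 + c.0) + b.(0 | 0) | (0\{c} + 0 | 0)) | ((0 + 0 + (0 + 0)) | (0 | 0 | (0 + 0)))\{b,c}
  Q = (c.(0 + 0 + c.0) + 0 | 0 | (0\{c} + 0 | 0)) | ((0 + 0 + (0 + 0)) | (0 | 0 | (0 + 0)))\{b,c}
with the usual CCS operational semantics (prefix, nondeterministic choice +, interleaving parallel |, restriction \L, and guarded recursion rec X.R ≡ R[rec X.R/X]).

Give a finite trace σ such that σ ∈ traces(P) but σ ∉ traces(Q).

P's transition system — 4 states:
  m0 = (c.(0 + 0 + c.0) + b.(0 | 0) | (0\{c} + 0 | 0)) | ((0 + 0 + (0 + 0)) | (0 | 0 | (0 + 0)))\{b,c} → ··b··> m1, ··c··> m2
  m1 = 0 | 0 | (0\{c} + 0 | 0) | ((0 + 0 + (0 + 0)) | (0 | 0 | (0 + 0)))\{b,c} → (no moves)
  m2 = (0 + 0 + c.0) | ((0 + 0 + (0 + 0)) | (0 | 0 | (0 + 0)))\{b,c} → ··c··> m3
  m3 = 0 | ((0 + 0 + (0 + 0)) | (0 | 0 | (0 + 0)))\{b,c} → (no moves)
Q's transition system — 3 states:
  n0 = (c.(0 + 0 + c.0) + 0 | 0 | (0\{c} + 0 | 0)) | ((0 + 0 + (0 + 0)) | (0 | 0 | (0 + 0)))\{b,c} → ··c··> n1
  n1 = (0 + 0 + c.0) | ((0 + 0 + (0 + 0)) | (0 | 0 | (0 + 0)))\{b,c} → ··c··> n2
  n2 = 0 | ((0 + 0 + (0 + 0)) | (0 | 0 | (0 + 0)))\{b,c} → (no moves)
Trace ⟨b⟩ through P, begin at {m0}:
  after b @ step 1: {m1}
  P completes σ.
Trace ⟨b⟩ through Q, begin at {n0}:
  after b @ step 1: ∅  — Q cannot continue

b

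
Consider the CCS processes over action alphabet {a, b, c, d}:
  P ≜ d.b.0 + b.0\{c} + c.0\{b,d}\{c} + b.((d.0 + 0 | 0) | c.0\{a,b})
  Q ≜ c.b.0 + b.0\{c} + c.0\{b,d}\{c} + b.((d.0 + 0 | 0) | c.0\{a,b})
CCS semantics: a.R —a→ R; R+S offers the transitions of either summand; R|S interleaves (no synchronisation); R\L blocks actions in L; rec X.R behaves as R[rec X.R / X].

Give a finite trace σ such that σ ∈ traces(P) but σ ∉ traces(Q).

d

Reachable graph of P (9 states):
  u0 = d.b.0 + b.0\{c} + c.0\{b,d}\{c} + b.((d.0 + 0 | 0) | c.0\{a,b}) ⊢ --b--▸ u1, --b--▸ u2, --c--▸ u3, --d--▸ u4
  u1 = (d.0 + 0 | 0) | c.0\{a,b} ⊢ --c--▸ u5, --d--▸ u6
  u2 = 0\{c} ⊢ deadlocked
  u3 = 0\{b,d}\{c} ⊢ deadlocked
  u4 = b.0 ⊢ --b--▸ u7
  u5 = (d.0 + 0 | 0) | 0\{a,b} ⊢ --d--▸ u8
  u6 = 0 | c.0\{a,b} ⊢ --c--▸ u8
  u7 = 0 ⊢ deadlocked
  u8 = 0 | 0\{a,b} ⊢ deadlocked
Reachable graph of Q (9 states):
  v0 = c.b.0 + b.0\{c} + c.0\{b,d}\{c} + b.((d.0 + 0 | 0) | c.0\{a,b}) ⊢ --b--▸ v1, --b--▸ v2, --c--▸ v3, --c--▸ v4
  v1 = (d.0 + 0 | 0) | c.0\{a,b} ⊢ --c--▸ v5, --d--▸ v6
  v2 = 0\{c} ⊢ deadlocked
  v3 = 0\{b,d}\{c} ⊢ deadlocked
  v4 = b.0 ⊢ --b--▸ v7
  v5 = (d.0 + 0 | 0) | 0\{a,b} ⊢ --d--▸ v8
  v6 = 0 | c.0\{a,b} ⊢ --c--▸ v8
  v7 = 0 ⊢ deadlocked
  v8 = 0 | 0\{a,b} ⊢ deadlocked
Trace ⟨d⟩ through P, begin at {u0}:
  [1] d ⇒ {u4}
  ✓ P
Trace ⟨d⟩ through Q, begin at {v0}:
  [1] d ⇒ no successor for Q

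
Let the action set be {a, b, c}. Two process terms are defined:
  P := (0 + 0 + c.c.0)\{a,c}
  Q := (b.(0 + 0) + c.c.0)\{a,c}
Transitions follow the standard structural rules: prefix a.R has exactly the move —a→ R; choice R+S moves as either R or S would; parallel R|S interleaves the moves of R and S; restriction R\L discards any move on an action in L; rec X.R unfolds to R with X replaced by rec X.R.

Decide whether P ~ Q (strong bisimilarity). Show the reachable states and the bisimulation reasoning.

LTS(P): 1 reachable states
  p0 = (0 + 0 + c.c.0)\{a,c} | deadlocked
LTS(Q): 2 reachable states
  q0 = (b.(0 + 0) + c.c.0)\{a,c} | -b-> q1
  q1 = (0 + 0)\{a,c} | deadlocked
Coarsest stable partition (strong bisimilarity classes):
  B0 = {p0, q1}
  B1 = {q0}
p0 ∈ B0, q0 ∈ B1 → different blocks

NO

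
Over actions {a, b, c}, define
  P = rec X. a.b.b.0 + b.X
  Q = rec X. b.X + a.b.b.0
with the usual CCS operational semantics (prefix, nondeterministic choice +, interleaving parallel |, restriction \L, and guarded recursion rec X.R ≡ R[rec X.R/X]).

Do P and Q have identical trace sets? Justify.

LTS(P): 4 reachable states
  s0 = rec X. a.b.b.0 + b.X → --a--▸ s1, --b--▸ s0
  s1 = b.b.0 → --b--▸ s2
  s2 = b.0 → --b--▸ s3
  s3 = 0 → stopped
LTS(Q): 4 reachable states
  t0 = rec X. b.X + a.b.b.0 → --a--▸ t1, --b--▸ t0
  t1 = b.b.0 → --b--▸ t2
  t2 = b.0 → --b--▸ t3
  t3 = 0 → stopped
Partition-refinement fixed point:
  B0 = {s0, t0}
  B1 = {s1, t1}
  B2 = {s2, t2}
  B3 = {s3, t3}
s0 ∈ B0, t0 ∈ B0 → same block
Bisimilar ⇒ trace-equivalent.

trace-equivalent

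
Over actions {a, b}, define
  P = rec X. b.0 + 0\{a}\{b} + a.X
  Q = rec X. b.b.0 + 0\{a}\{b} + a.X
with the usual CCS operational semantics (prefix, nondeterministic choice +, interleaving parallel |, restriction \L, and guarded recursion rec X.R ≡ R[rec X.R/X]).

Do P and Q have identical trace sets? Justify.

traces(P) ≠ traces(Q) — witness ⟨bb⟩

P's transition system — 2 states:
  p0 = rec X. b.0 + 0\{a}\{b} + a.X ⊢ =a=> p0, =b=> p1
  p1 = 0 ⊢ ·
Q's transition system — 3 states:
  q0 = rec X. b.b.0 + 0\{a}\{b} + a.X ⊢ =a=> q0, =b=> q1
  q1 = b.0 ⊢ =b=> q2
  q2 = 0 ⊢ ·
Trace ⟨bb⟩ through Q, begin at {q0}:
  after b @ step 1: {q1}
  after b @ step 2: {q2}
  Q completes σ.
Trace ⟨bb⟩ through P, begin at {p0}:
  after b @ step 1: {p1}
  after b @ step 2: no successor for P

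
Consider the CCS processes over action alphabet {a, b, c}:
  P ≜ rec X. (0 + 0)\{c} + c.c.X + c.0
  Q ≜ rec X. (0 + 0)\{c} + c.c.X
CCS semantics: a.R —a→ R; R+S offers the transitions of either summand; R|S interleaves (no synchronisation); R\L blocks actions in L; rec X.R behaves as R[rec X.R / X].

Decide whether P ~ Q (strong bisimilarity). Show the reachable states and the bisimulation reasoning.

not bisimilar

Reachable graph of P (3 states):
  s0 = rec X. (0 + 0)\{c} + c.c.X + c.0 → =c=> s1, =c=> s2
  s1 = 0 → ∅
  s2 = c.(rec X. (0 + 0)\{c} + c.c.X + c.0) → =c=> s0
Reachable graph of Q (2 states):
  t0 = rec X. (0 + 0)\{c} + c.c.X → =c=> t1
  t1 = c.(rec X. (0 + 0)\{c} + c.c.X) → =c=> t0
Bisimilarity quotient blocks:
  B0 = {s0}
  B1 = {s2}
  B2 = {s1}
  B3 = {t0, t1}
s0 ∈ B0, t0 ∈ B3 → different blocks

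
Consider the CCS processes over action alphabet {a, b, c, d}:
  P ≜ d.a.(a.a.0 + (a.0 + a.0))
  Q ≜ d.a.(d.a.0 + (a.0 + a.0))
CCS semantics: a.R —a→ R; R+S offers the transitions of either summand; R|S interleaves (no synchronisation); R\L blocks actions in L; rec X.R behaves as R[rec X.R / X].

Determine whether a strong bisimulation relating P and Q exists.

P ≁ Q

Reachable graph of P (5 states):
  s0 = d.a.(a.a.0 + (a.0 + a.0)) | --d--▸ s1
  s1 = a.(a.a.0 + (a.0 + a.0)) | --a--▸ s2
  s2 = a.a.0 + (a.0 + a.0) | --a--▸ s3, --a--▸ s4
  s3 = 0 | ∅
  s4 = a.0 | --a--▸ s3
Reachable graph of Q (5 states):
  t0 = d.a.(d.a.0 + (a.0 + a.0)) | --d--▸ t1
  t1 = a.(d.a.0 + (a.0 + a.0)) | --a--▸ t2
  t2 = d.a.0 + (a.0 + a.0) | --a--▸ t3, --d--▸ t4
  t3 = 0 | ∅
  t4 = a.0 | --a--▸ t3
Coarsest stable partition (strong bisimilarity classes):
  B0 = {s0}
  B1 = {s1}
  B2 = {s2}
  B3 = {s3, t3}
  B4 = {s4, t4}
  B5 = {t0}
  B6 = {t1}
  B7 = {t2}
s0 ∈ B0, t0 ∈ B5 → different blocks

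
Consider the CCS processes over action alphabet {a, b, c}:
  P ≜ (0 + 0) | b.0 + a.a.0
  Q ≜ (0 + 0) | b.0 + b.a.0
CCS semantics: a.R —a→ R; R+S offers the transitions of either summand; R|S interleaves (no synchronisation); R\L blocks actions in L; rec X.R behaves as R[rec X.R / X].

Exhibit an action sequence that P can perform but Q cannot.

Reachable graph of P (4 states):
  u0 = (0 + 0) | b.0 + a.a.0 → --a--▸ u1, --b--▸ u2
  u1 = a.0 → --a--▸ u3
  u2 = (0 + 0) | 0 → (no moves)
  u3 = 0 → (no moves)
Reachable graph of Q (4 states):
  v0 = (0 + 0) | b.0 + b.a.0 → --b--▸ v1, --b--▸ v2
  v1 = (0 + 0) | 0 → (no moves)
  v2 = a.0 → --a--▸ v3
  v3 = 0 → (no moves)
Run σ = ⟨a⟩ on P: start {u0}
  step 1 (a): {u1}
  P completes σ.
Run σ = ⟨a⟩ on Q: start {v0}
  step 1 (a): no successor for Q

a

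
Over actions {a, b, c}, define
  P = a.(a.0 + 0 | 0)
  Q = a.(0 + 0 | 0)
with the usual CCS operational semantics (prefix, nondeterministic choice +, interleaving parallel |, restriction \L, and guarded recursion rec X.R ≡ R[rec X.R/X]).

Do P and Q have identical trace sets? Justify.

LTS(P): 3 reachable states
  p0 = a.(a.0 + 0 | 0) has moves —a→ p1
  p1 = a.0 + 0 | 0 has moves —a→ p2
  p2 = 0 has moves (no moves)
LTS(Q): 2 reachable states
  q0 = a.(0 + 0 | 0) has moves —a→ q1
  q1 = 0 + 0 | 0 has moves (no moves)
Run σ = ⟨aa⟩ on P: start {p0}
  [1] a ⇒ {p1}
  [2] a ⇒ {p2}
  ✓ P
Run σ = ⟨aa⟩ on Q: start {q0}
  [1] a ⇒ {q1}
  [2] a ⇒ no successor for Q

NO — witness ⟨aa⟩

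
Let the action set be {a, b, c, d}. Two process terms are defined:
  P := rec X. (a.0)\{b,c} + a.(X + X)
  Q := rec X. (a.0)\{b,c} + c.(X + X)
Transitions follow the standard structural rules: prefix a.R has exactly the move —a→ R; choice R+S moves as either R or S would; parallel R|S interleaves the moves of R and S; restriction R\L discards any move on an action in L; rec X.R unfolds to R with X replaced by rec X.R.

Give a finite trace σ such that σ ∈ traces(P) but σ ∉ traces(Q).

LTS(P): 3 reachable states
  m0 = rec X. (a.0)\{b,c} + a.(X + X) → —a→ m1, —a→ m2
  m1 = (rec X. (a.0)\{b,c} + a.(X + X)) + (rec X. (a.0)\{b,c} + a.(X + X)) → —a→ m1, —a→ m2
  m2 = 0\{b,c} → stopped
LTS(Q): 3 reachable states
  n0 = rec X. (a.0)\{b,c} + c.(X + X) → —a→ n1, —c→ n2
  n1 = 0\{b,c} → stopped
  n2 = (rec X. (a.0)\{b,c} + c.(X + X)) + (rec X. (a.0)\{b,c} + c.(X + X)) → —a→ n1, —c→ n2
Run σ = ⟨aa⟩ on P: start {m0}
  [1] a ⇒ {m1, m2}
  [2] a ⇒ {m1, m2}
  ✓ P
Run σ = ⟨aa⟩ on Q: start {n0}
  [1] a ⇒ {n1}
  [2] a ⇒ ∅ (Q stuck)

aa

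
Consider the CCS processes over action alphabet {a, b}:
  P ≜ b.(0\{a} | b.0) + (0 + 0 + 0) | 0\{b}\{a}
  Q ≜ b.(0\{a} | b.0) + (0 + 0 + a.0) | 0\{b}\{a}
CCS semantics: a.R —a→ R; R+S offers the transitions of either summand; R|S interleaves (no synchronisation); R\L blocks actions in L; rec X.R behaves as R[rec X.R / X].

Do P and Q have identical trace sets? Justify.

LTS(P): 3 reachable states
  m0 = b.(0\{a} | b.0) + (0 + 0 + 0) | 0\{b}\{a} → --b--▸ m1
  m1 = 0\{a} | b.0 → --b--▸ m2
  m2 = 0\{a} | 0 → deadlocked
LTS(Q): 4 reachable states
  n0 = b.(0\{a} | b.0) + (0 + 0 + a.0) | 0\{b}\{a} → --a--▸ n1, --b--▸ n2
  n1 = 0 | 0\{b}\{a} → deadlocked
  n2 = 0\{a} | b.0 → --b--▸ n3
  n3 = 0\{a} | 0 → deadlocked
Trace ⟨a⟩ through Q, begin at {n0}:
  step 1 (a): {n1}
  ✓ Q
Trace ⟨a⟩ through P, begin at {m0}:
  step 1 (a): ∅ (P stuck)

traces(P) ≠ traces(Q) — witness ⟨a⟩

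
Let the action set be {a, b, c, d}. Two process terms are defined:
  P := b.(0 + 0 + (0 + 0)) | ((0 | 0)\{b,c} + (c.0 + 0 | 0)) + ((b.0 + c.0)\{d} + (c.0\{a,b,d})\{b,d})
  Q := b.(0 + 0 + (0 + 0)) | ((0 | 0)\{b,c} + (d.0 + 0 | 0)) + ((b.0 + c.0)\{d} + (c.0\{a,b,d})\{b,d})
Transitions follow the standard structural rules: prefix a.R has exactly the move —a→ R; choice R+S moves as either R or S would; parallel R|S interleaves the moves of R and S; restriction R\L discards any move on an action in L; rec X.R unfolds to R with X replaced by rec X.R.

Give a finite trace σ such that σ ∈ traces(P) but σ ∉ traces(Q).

Reachable graph of P (6 states):
  u0 = b.(0 + 0 + (0 + 0)) | ((0 | 0)\{b,c} + (c.0 + 0 | 0)) + ((b.0 + c.0)\{d} + (c.0\{a,b,d})\{b,d}) → -b-> u1, -b-> u2, -c-> u2, -c-> u3, -c-> u4
  u1 = (0 + 0 + (0 + 0)) | ((0 | 0)\{b,c} + (c.0 + 0 | 0)) → -c-> u5
  u2 = 0\{d} → ·
  u3 = 0\{a,b,d}\{b,d} → ·
  u4 = b.(0 + 0 + (0 + 0)) | 0 → -b-> u5
  u5 = (0 + 0 + (0 + 0)) | 0 → ·
Reachable graph of Q (6 states):
  v0 = b.(0 + 0 + (0 + 0)) | ((0 | 0)\{b,c} + (d.0 + 0 | 0)) + ((b.0 + c.0)\{d} + (c.0\{a,b,d})\{b,d}) → -b-> v1, -b-> v2, -c-> v2, -c-> v3, -d-> v4
  v1 = (0 + 0 + (0 + 0)) | ((0 | 0)\{b,c} + (d.0 + 0 | 0)) → -d-> v5
  v2 = 0\{d} → ·
  v3 = 0\{a,b,d}\{b,d} → ·
  v4 = b.(0 + 0 + (0 + 0)) | 0 → -b-> v5
  v5 = (0 + 0 + (0 + 0)) | 0 → ·
Run σ = ⟨bc⟩ on P: start {u0}
  step 1 (b): {u1, u2}
  step 2 (c): {u5}
  ✓ P
Run σ = ⟨bc⟩ on Q: start {v0}
  step 1 (b): {v1, v2}
  step 2 (c): no successor for Q

bc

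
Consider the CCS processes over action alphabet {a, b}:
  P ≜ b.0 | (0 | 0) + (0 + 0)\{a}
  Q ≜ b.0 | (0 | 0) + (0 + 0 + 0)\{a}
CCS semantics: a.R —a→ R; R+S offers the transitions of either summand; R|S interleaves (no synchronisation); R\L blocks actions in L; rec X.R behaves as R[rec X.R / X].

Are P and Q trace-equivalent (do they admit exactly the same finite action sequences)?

trace-equivalent

LTS(P): 2 reachable states
  p0 = b.0 | (0 | 0) + (0 + 0)\{a} | —b→ p1
  p1 = 0 | (0 | 0) | ∅
LTS(Q): 2 reachable states
  q0 = b.0 | (0 | 0) + (0 + 0 + 0)\{a} | —b→ q1
  q1 = 0 | (0 | 0) | ∅
Coarsest stable partition (strong bisimilarity classes):
  B0 = {p0, q0}
  B1 = {p1, q1}
p0 ∈ B0, q0 ∈ B0 → same block
Bisimilar ⇒ trace-equivalent.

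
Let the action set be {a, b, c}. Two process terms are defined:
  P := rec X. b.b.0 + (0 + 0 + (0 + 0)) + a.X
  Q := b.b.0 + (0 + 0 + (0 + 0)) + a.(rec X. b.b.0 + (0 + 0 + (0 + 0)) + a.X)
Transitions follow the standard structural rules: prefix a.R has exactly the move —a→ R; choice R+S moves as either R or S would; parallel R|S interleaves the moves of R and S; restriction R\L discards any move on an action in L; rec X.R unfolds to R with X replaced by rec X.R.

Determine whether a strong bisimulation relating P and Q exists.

P's transition system — 3 states:
  p0 = rec X. b.b.0 + (0 + 0 + (0 + 0)) + a.X has moves ··a··> p0, ··b··> p1
  p1 = b.0 has moves ··b··> p2
  p2 = 0 has moves deadlocked
Q's transition system — 4 states:
  q0 = b.b.0 + (0 + 0 + (0 + 0)) + a.(rec X. b.b.0 + (0 + 0 + (0 + 0)) + a.X) has moves ··a··> q1, ··b··> q2
  q1 = rec X. b.b.0 + (0 + 0 + (0 + 0)) + a.X has moves ··a··> q1, ··b··> q2
  q2 = b.0 has moves ··b··> q3
  q3 = 0 has moves deadlocked
Coarsest stable partition (strong bisimilarity classes):
  B0 = {p0, q0, q1}
  B1 = {p1, q2}
  B2 = {p2, q3}
p0 ∈ B0, q0 ∈ B0 → same block

P ~ Q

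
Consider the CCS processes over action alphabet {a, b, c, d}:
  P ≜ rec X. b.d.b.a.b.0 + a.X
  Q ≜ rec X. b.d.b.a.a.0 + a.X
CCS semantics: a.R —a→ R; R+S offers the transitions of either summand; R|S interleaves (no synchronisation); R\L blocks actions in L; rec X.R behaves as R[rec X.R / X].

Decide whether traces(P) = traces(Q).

NO — witness ⟨bdbab⟩

P's transition system — 6 states:
  m0 = rec X. b.d.b.a.b.0 + a.X → --a--▸ m0, --b--▸ m1
  m1 = d.b.a.b.0 → --d--▸ m2
  m2 = b.a.b.0 → --b--▸ m3
  m3 = a.b.0 → --a--▸ m4
  m4 = b.0 → --b--▸ m5
  m5 = 0 → stopped
Q's transition system — 6 states:
  n0 = rec X. b.d.b.a.a.0 + a.X → --a--▸ n0, --b--▸ n1
  n1 = d.b.a.a.0 → --d--▸ n2
  n2 = b.a.a.0 → --b--▸ n3
  n3 = a.a.0 → --a--▸ n4
  n4 = a.0 → --a--▸ n5
  n5 = 0 → stopped
Executing bdbab from P (initial set {m0}):
  step 1 (b): {m1}
  step 2 (d): {m2}
  step 3 (b): {m3}
  step 4 (a): {m4}
  step 5 (b): {m5}
  — P admits the full trace.
Executing bdbab from Q (initial set {n0}):
  step 1 (b): {n1}
  step 2 (d): {n2}
  step 3 (b): {n3}
  step 4 (a): {n4}
  step 5 (b): ∅  — Q cannot continue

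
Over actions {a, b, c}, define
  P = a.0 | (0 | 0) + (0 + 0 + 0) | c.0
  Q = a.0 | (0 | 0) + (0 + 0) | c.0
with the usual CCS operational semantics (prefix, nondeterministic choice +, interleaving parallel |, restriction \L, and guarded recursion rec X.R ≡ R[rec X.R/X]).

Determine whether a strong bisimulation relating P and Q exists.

YES

P's transition system — 3 states:
  u0 = a.0 | (0 | 0) + (0 + 0 + 0) | c.0 | --a--▸ u1, --c--▸ u2
  u1 = 0 | (0 | 0) | ∅
  u2 = (0 + 0 + 0) | 0 | ∅
Q's transition system — 3 states:
  v0 = a.0 | (0 | 0) + (0 + 0) | c.0 | --a--▸ v1, --c--▸ v2
  v1 = 0 | (0 | 0) | ∅
  v2 = (0 + 0) | 0 | ∅
Partition-refinement fixed point:
  B0 = {u0, v0}
  B1 = {u1, u2, v1, v2}
u0 ∈ B0, v0 ∈ B0 → same block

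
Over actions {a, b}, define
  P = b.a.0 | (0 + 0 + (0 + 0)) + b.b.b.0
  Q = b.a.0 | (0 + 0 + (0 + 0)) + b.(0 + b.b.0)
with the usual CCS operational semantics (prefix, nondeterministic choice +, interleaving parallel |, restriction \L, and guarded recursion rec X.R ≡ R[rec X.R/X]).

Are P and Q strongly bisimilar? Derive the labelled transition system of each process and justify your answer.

LTS(P): 6 reachable states
  m0 = b.a.0 | (0 + 0 + (0 + 0)) + b.b.b.0 → =b=> m1, =b=> m2
  m1 = a.0 | (0 + 0 + (0 + 0)) → =a=> m3
  m2 = b.b.0 → =b=> m4
  m3 = 0 | (0 + 0 + (0 + 0)) → ·
  m4 = b.0 → =b=> m5
  m5 = 0 → ·
LTS(Q): 6 reachable states
  n0 = b.a.0 | (0 + 0 + (0 + 0)) + b.(0 + b.b.0) → =b=> n1, =b=> n2
  n1 = 0 + b.b.0 → =b=> n3
  n2 = a.0 | (0 + 0 + (0 + 0)) → =a=> n4
  n3 = b.0 → =b=> n5
  n4 = 0 | (0 + 0 + (0 + 0)) → ·
  n5 = 0 → ·
Bisimilarity quotient blocks:
  B0 = {m0, n0}
  B1 = {m2, n1}
  B2 = {m4, n3}
  B3 = {m3, m5, n4, n5}
  B4 = {m1, n2}
m0 ∈ B0, n0 ∈ B0 → same block

YES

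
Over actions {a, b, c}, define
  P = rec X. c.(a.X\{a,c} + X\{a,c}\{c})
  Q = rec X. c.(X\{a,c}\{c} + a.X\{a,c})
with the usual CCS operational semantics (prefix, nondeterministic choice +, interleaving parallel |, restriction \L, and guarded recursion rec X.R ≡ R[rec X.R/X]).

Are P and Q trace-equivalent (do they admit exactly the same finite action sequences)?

trace-equivalent

LTS(P): 3 reachable states
  u0 = rec X. c.(a.X\{a,c} + X\{a,c}\{c}) | =c=> u1
  u1 = a.(rec X. c.(a.X\{a,c} + X\{a,c}\{c}))\{a,c} + (rec X. c.(a.X\{a,c} + X\{a,c}\{c}))\{a,c}\{c} | =a=> u2
  u2 = (rec X. c.(a.X\{a,c} + X\{a,c}\{c}))\{a,c} | (no moves)
LTS(Q): 3 reachable states
  v0 = rec X. c.(X\{a,c}\{c} + a.X\{a,c}) | =c=> v1
  v1 = (rec X. c.(X\{a,c}\{c} + a.X\{a,c}))\{a,c}\{c} + a.(rec X. c.(X\{a,c}\{c} + a.X\{a,c}))\{a,c} | =a=> v2
  v2 = (rec X. c.(X\{a,c}\{c} + a.X\{a,c}))\{a,c} | (no moves)
Partition-refinement fixed point:
  B0 = {u0, v0}
  B1 = {u1, v1}
  B2 = {u2, v2}
u0 ∈ B0, v0 ∈ B0 → same block
Bisimilar ⇒ trace-equivalent.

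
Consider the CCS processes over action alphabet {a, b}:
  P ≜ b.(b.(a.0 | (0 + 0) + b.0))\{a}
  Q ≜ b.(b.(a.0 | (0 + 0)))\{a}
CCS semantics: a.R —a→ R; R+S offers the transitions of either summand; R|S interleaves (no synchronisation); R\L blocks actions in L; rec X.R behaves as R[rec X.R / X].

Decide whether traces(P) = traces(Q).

NO — witness ⟨bbb⟩

Reachable graph of P (4 states):
  u0 = b.(b.(a.0 | (0 + 0) + b.0))\{a} ⊢ —b→ u1
  u1 = (b.(a.0 | (0 + 0) + b.0))\{a} ⊢ —b→ u2
  u2 = (a.0 | (0 + 0) + b.0)\{a} ⊢ —b→ u3
  u3 = 0\{a} ⊢ ·
Reachable graph of Q (3 states):
  v0 = b.(b.(a.0 | (0 + 0)))\{a} ⊢ —b→ v1
  v1 = (b.(a.0 | (0 + 0)))\{a} ⊢ —b→ v2
  v2 = (a.0 | (0 + 0))\{a} ⊢ ·
Trace ⟨bbb⟩ through P, begin at {u0}:
  [1] b ⇒ {u1}
  [2] b ⇒ {u2}
  [3] b ⇒ {u3}
  P completes σ.
Trace ⟨bbb⟩ through Q, begin at {v0}:
  [1] b ⇒ {v1}
  [2] b ⇒ {v2}
  [3] b ⇒ no successor for Q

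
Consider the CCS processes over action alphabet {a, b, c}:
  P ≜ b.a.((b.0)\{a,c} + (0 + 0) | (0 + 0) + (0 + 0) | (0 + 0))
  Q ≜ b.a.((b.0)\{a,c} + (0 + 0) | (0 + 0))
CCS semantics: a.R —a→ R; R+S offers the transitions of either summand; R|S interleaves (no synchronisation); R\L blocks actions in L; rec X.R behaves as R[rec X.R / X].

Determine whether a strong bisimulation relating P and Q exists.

P's transition system — 4 states:
  m0 = b.a.((b.0)\{a,c} + (0 + 0) | (0 + 0) + (0 + 0) | (0 + 0)) | ··b··> m1
  m1 = a.((b.0)\{a,c} + (0 + 0) | (0 + 0) + (0 + 0) | (0 + 0)) | ··a··> m2
  m2 = (b.0)\{a,c} + (0 + 0) | (0 + 0) + (0 + 0) | (0 + 0) | ··b··> m3
  m3 = 0\{a,c} | ∅
Q's transition system — 4 states:
  n0 = b.a.((b.0)\{a,c} + (0 + 0) | (0 + 0)) | ··b··> n1
  n1 = a.((b.0)\{a,c} + (0 + 0) | (0 + 0)) | ··a··> n2
  n2 = (b.0)\{a,c} + (0 + 0) | (0 + 0) | ··b··> n3
  n3 = 0\{a,c} | ∅
Bisimilarity quotient blocks:
  B0 = {m0, n0}
  B1 = {m1, n1}
  B2 = {m2, n2}
  B3 = {m3, n3}
m0 ∈ B0, n0 ∈ B0 → same block

P ~ Q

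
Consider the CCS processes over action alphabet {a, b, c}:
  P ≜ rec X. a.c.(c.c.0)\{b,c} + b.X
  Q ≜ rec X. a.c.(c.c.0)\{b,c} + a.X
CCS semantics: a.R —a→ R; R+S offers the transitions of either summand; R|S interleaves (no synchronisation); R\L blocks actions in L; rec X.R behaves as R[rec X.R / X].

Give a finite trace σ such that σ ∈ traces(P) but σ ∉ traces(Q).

P's transition system — 3 states:
  p0 = rec X. a.c.(c.c.0)\{b,c} + b.X → --a--▸ p1, --b--▸ p0
  p1 = c.(c.c.0)\{b,c} → --c--▸ p2
  p2 = (c.c.0)\{b,c} → stopped
Q's transition system — 3 states:
  q0 = rec X. a.c.(c.c.0)\{b,c} + a.X → --a--▸ q0, --a--▸ q1
  q1 = c.(c.c.0)\{b,c} → --c--▸ q2
  q2 = (c.c.0)\{b,c} → stopped
Trace ⟨b⟩ through P, begin at {p0}:
  [1] b ⇒ {p0}
  — P admits the full trace.
Trace ⟨b⟩ through Q, begin at {q0}:
  [1] b ⇒ ∅  — Q cannot continue

b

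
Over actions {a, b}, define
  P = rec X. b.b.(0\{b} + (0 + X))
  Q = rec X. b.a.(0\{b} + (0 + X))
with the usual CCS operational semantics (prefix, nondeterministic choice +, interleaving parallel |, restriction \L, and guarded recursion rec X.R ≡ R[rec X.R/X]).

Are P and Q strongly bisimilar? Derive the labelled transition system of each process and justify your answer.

LTS(P): 3 reachable states
  m0 = rec X. b.b.(0\{b} + (0 + X)) → -b-> m1
  m1 = b.(0\{b} + (0 + (rec X. b.b.(0\{b} + (0 + X))))) → -b-> m2
  m2 = 0\{b} + (0 + (rec X. b.b.(0\{b} + (0 + X)))) → -b-> m1
LTS(Q): 3 reachable states
  n0 = rec X. b.a.(0\{b} + (0 + X)) → -b-> n1
  n1 = a.(0\{b} + (0 + (rec X. b.a.(0\{b} + (0 + X))))) → -a-> n2
  n2 = 0\{b} + (0 + (rec X. b.a.(0\{b} + (0 + X)))) → -b-> n1
Partition-refinement fixed point:
  B0 = {m0, m1, m2}
  B1 = {n0, n2}
  B2 = {n1}
m0 ∈ B0, n0 ∈ B1 → different blocks

P ≁ Q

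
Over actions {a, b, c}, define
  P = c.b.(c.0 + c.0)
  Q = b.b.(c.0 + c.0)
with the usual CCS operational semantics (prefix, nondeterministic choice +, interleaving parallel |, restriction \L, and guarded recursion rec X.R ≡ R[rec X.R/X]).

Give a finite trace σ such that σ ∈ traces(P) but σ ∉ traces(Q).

LTS(P): 4 reachable states
  s0 = c.b.(c.0 + c.0) | =c=> s1
  s1 = b.(c.0 + c.0) | =b=> s2
  s2 = c.0 + c.0 | =c=> s3
  s3 = 0 | ·
LTS(Q): 4 reachable states
  t0 = b.b.(c.0 + c.0) | =b=> t1
  t1 = b.(c.0 + c.0) | =b=> t2
  t2 = c.0 + c.0 | =c=> t3
  t3 = 0 | ·
Run σ = ⟨c⟩ on P: start {s0}
  [1] c ⇒ {s1}
  ✓ P
Run σ = ⟨c⟩ on Q: start {t0}
  [1] c ⇒ ∅  — Q cannot continue

c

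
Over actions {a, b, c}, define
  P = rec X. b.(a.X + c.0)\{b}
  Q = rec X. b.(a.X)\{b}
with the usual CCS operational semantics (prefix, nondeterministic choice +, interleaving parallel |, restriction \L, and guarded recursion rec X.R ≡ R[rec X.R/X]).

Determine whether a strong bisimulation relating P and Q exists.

P ≁ Q

Reachable graph of P (4 states):
  s0 = rec X. b.(a.X + c.0)\{b} has moves --b--▸ s1
  s1 = (a.(rec X. b.(a.X + c.0)\{b}) + c.0)\{b} has moves --a--▸ s2, --c--▸ s3
  s2 = (rec X. b.(a.X + c.0)\{b})\{b} has moves ∅
  s3 = 0\{b} has moves ∅
Reachable graph of Q (3 states):
  t0 = rec X. b.(a.X)\{b} has moves --b--▸ t1
  t1 = (a.(rec X. b.(a.X)\{b}))\{b} has moves --a--▸ t2
  t2 = (rec X. b.(a.X)\{b})\{b} has moves ∅
Coarsest stable partition (strong bisimilarity classes):
  B0 = {s0}
  B1 = {s1}
  B2 = {s2, s3, t2}
  B3 = {t0}
  B4 = {t1}
s0 ∈ B0, t0 ∈ B3 → different blocks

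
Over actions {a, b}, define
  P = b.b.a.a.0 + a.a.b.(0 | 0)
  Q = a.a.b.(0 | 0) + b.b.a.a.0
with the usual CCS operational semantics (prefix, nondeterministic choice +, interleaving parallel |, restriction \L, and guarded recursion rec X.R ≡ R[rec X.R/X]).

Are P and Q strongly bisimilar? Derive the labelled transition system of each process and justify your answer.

Reachable graph of P (8 states):
  p0 = b.b.a.a.0 + a.a.b.(0 | 0) has moves --a--▸ p1, --b--▸ p2
  p1 = a.b.(0 | 0) has moves --a--▸ p3
  p2 = b.a.a.0 has moves --b--▸ p4
  p3 = b.(0 | 0) has moves --b--▸ p5
  p4 = a.a.0 has moves --a--▸ p6
  p5 = 0 | 0 has moves deadlocked
  p6 = a.0 has moves --a--▸ p7
  p7 = 0 has moves deadlocked
Reachable graph of Q (8 states):
  q0 = a.a.b.(0 | 0) + b.b.a.a.0 has moves --a--▸ q1, --b--▸ q2
  q1 = a.b.(0 | 0) has moves --a--▸ q3
  q2 = b.a.a.0 has moves --b--▸ q4
  q3 = b.(0 | 0) has moves --b--▸ q5
  q4 = a.a.0 has moves --a--▸ q6
  q5 = 0 | 0 has moves deadlocked
  q6 = a.0 has moves --a--▸ q7
  q7 = 0 has moves deadlocked
Partition-refinement fixed point:
  B0 = {p0, q0}
  B1 = {p1, q1}
  B2 = {p3, q3}
  B3 = {p5, p7, q5, q7}
  B4 = {p2, q2}
  B5 = {p4, q4}
  B6 = {p6, q6}
p0 ∈ B0, q0 ∈ B0 → same block

YES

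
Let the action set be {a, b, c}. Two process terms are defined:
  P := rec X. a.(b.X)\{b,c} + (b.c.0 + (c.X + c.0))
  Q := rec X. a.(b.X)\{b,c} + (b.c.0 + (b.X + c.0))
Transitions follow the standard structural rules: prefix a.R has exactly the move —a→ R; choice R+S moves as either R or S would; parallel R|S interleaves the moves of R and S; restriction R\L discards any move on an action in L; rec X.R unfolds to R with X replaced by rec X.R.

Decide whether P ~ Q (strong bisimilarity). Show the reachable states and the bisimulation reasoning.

not bisimilar

LTS(P): 4 reachable states
  s0 = rec X. a.(b.X)\{b,c} + (b.c.0 + (c.X + c.0)) → --a--▸ s1, --b--▸ s2, --c--▸ s0, --c--▸ s3
  s1 = (b.(rec X. a.(b.X)\{b,c} + (b.c.0 + (c.X + c.0))))\{b,c} → deadlocked
  s2 = c.0 → --c--▸ s3
  s3 = 0 → deadlocked
LTS(Q): 4 reachable states
  t0 = rec X. a.(b.X)\{b,c} + (b.c.0 + (b.X + c.0)) → --a--▸ t1, --b--▸ t0, --b--▸ t2, --c--▸ t3
  t1 = (b.(rec X. a.(b.X)\{b,c} + (b.c.0 + (b.X + c.0))))\{b,c} → deadlocked
  t2 = c.0 → --c--▸ t3
  t3 = 0 → deadlocked
Partition-refinement fixed point:
  B0 = {s0}
  B1 = {s2, t2}
  B2 = {s1, s3, t1, t3}
  B3 = {t0}
s0 ∈ B0, t0 ∈ B3 → different blocks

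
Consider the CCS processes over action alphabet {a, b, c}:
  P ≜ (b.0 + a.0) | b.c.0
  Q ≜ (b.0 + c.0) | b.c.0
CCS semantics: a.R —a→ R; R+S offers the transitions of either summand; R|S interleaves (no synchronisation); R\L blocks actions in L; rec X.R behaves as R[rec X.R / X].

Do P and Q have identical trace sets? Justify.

trace-distinct — witness ⟨a⟩

Reachable graph of P (6 states):
  u0 = (b.0 + a.0) | b.c.0 has moves —a→ u1, —b→ u1, —b→ u2
  u1 = 0 | b.c.0 has moves —b→ u3
  u2 = (b.0 + a.0) | c.0 has moves —a→ u3, —b→ u3, —c→ u4
  u3 = 0 | c.0 has moves —c→ u5
  u4 = (b.0 + a.0) | 0 has moves —a→ u5, —b→ u5
  u5 = 0 | 0 has moves stopped
Reachable graph of Q (6 states):
  v0 = (b.0 + c.0) | b.c.0 has moves —b→ v1, —b→ v2, —c→ v2
  v1 = (b.0 + c.0) | c.0 has moves —b→ v3, —c→ v3, —c→ v4
  v2 = 0 | b.c.0 has moves —b→ v3
  v3 = 0 | c.0 has moves —c→ v5
  v4 = (b.0 + c.0) | 0 has moves —b→ v5, —c→ v5
  v5 = 0 | 0 has moves stopped
Run σ = ⟨a⟩ on P: start {u0}
  step 1 (a): {u1}
  ✓ P
Run σ = ⟨a⟩ on Q: start {v0}
  step 1 (a): ∅  — Q cannot continue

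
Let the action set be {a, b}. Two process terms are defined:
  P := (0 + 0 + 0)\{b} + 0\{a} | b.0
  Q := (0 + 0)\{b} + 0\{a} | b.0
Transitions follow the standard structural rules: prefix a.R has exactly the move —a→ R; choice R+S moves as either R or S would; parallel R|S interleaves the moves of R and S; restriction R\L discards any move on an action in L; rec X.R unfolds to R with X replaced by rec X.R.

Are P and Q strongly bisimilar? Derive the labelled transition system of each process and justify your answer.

LTS(P): 2 reachable states
  u0 = (0 + 0 + 0)\{b} + 0\{a} | b.0 has moves —b→ u1
  u1 = 0\{a} | 0 has moves (no moves)
LTS(Q): 2 reachable states
  v0 = (0 + 0)\{b} + 0\{a} | b.0 has moves —b→ v1
  v1 = 0\{a} | 0 has moves (no moves)
Bisimilarity quotient blocks:
  B0 = {u0, v0}
  B1 = {u1, v1}
u0 ∈ B0, v0 ∈ B0 → same block

YES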